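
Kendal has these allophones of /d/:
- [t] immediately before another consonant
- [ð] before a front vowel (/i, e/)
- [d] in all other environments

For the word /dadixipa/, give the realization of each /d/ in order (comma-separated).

[d], [ð]

Occurrence 1 (position 1): no conditioning environment matches → elsewhere allophone [d].
Occurrence 2 (position 3): before a front vowel (/i, e/) → [ð].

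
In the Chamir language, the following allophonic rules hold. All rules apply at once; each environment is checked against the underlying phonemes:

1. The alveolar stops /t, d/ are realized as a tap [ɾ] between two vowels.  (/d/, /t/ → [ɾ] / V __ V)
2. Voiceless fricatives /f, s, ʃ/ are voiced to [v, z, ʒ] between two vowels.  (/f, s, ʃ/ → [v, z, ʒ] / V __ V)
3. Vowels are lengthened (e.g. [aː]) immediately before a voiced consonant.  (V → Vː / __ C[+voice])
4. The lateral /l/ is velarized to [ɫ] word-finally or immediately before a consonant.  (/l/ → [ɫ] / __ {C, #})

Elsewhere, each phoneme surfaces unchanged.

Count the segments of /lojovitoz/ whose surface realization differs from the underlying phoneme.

4

Segments that undergo a rule: /o/ → [oː] (rule 3); /o/ → [oː] (rule 3); /t/ → [ɾ] (rule 1); /o/ → [oː] (rule 3).
All other segments surface unchanged.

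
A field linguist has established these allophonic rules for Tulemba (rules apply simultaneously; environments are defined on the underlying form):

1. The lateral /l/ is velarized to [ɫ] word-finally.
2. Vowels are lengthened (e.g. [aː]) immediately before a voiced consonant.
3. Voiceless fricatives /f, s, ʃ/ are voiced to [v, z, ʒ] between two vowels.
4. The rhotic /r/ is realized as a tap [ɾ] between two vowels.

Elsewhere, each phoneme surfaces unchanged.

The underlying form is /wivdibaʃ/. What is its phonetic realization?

/i/ meets the environment for rule 2 (before a voiced consonant) → [iː].
/i/ (between /d/ and /b/): before a voiced consonant, so rule 2 applies → [iː].
/a/ (between /b/ and /ʃ/): rule 2 targets it, but not before a voiced consonant → unchanged [a].
/ʃ/ (word-final) fails the environment for rule 3, so it stays [ʃ].

[wiːvdiːbaʃ]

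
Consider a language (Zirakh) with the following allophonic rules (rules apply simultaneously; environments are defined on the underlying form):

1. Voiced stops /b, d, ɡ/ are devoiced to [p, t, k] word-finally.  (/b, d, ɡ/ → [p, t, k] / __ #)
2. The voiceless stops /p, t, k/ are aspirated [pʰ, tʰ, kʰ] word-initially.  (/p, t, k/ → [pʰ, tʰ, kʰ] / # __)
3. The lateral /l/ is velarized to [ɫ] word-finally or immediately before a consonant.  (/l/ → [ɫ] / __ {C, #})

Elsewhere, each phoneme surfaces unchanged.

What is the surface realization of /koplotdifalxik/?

/k/ meets the environment for rule 2 (word-initially) → [kʰ].
/o/ — not in any rule's target class → [o].
/p/ (between /o/ and /l/): rule 2 targets it, but not word-initially → unchanged [p].
/l/ (between /p/ and /o/) fails the environment for rule 3, so it stays [l].
/o/ stays [o].
/t/ (between /o/ and /d/) fails the environment for rule 2, so it stays [t].
/d/ (between /t/ and /i/) fails the environment for rule 1, so it stays [d].
/i/ (between /d/ and /f/): no rule targets it → [i].
/f/ — not in any rule's target class → [f].
/a/ (between /f/ and /l/) is unaffected → [a].
Rule 3 applies to /l/ (between /a/ and /x/: word-finally or immediately before a consonant) → [ɫ].
/x/ (between /l/ and /i/) is unaffected → [x].
/i/ (between /x/ and /k/): no rule targets it → [i].
/k/ (word-final) is in the target of rule 2 but the environment (word-initially) is not met → [k].

[kʰoplotdifaɫxik]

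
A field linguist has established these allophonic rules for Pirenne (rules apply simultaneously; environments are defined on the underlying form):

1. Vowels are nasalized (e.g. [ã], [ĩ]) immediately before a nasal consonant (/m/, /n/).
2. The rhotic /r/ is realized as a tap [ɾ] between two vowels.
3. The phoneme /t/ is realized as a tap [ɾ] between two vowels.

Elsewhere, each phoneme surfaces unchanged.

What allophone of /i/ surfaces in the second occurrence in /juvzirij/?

[i]

/i/ — between /r/ and /j/; rule 1 does not apply here → [i].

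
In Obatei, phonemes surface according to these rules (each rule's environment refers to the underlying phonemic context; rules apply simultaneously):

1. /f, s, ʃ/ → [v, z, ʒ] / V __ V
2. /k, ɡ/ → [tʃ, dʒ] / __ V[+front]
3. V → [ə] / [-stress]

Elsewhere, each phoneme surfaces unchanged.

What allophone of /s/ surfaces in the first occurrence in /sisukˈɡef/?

[s]

/s/ (word-initial) is in the target of rule 1 but the environment (between two vowels) is not met → [s].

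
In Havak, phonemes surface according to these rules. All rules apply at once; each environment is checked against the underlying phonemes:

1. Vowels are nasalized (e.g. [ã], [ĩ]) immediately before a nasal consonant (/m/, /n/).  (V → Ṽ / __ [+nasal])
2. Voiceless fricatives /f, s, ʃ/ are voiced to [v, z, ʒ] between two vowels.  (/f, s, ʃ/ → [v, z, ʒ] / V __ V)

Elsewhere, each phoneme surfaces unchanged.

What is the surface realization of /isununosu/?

/i/ (word-initial) is in the target of rule 1 but the environment (before a nasal consonant) is not met → [i].
Rule 2 applies to /s/ (between /i/ and /u/: between two vowels) → [z].
Rule 1 applies to /u/ (between /s/ and /n/: before a nasal consonant) → [ũ].
/n/ (between /u/ and /u/) is unaffected → [n].
/u/ (between /n/ and /n/) occurs before a nasal consonant → [ũ] by rule 1.
/n/ stays [n].
/o/ (between /n/ and /s/) is in the target of rule 1 but the environment (before a nasal consonant) is not met → [o].
/s/ (between /o/ and /u/) occurs between two vowels → [z] by rule 2.
/u/ (word-final) fails the environment for rule 1, so it stays [u].

[izũnũnozu]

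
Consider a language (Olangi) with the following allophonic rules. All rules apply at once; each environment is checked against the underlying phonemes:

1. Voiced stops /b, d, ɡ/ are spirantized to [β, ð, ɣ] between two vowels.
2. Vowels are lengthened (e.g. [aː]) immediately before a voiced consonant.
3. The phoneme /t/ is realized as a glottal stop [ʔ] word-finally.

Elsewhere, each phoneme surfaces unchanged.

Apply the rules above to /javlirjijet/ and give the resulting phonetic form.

[jaːvliːrjiːjeʔ]

Rule 2 applies to /a/ (between /j/ and /v/: before a voiced consonant) → [aː].
/i/ meets the environment for rule 2 (before a voiced consonant) → [iː].
/i/ — between /j/ and /j/, before a voiced consonant — surfaces as [iː] (rule 2).
/e/ — between /j/ and /t/; rule 2 does not apply here → [e].
Rule 3 applies to /t/ (word-final: word-finally) → [ʔ].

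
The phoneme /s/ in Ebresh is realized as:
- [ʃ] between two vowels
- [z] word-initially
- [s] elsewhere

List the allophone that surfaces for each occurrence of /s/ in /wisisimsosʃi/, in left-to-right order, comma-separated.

Occurrence 1 (position 3): between two vowels → [ʃ].
Occurrence 2 (position 5): between two vowels → [ʃ].
Occurrence 3 (position 8): no conditioning environment matches → elsewhere allophone [s].
Occurrence 4 (position 10): no conditioning environment matches → elsewhere allophone [s].

[ʃ], [ʃ], [s], [s]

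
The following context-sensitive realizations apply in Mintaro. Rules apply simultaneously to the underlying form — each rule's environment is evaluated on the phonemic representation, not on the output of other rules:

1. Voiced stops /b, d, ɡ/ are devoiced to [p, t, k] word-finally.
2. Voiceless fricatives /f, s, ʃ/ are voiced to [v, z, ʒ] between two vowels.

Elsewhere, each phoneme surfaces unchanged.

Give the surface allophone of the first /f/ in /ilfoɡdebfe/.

[f]

/f/ (between /l/ and /o/) is in the target of rule 2 but the environment (between two vowels) is not met → [f].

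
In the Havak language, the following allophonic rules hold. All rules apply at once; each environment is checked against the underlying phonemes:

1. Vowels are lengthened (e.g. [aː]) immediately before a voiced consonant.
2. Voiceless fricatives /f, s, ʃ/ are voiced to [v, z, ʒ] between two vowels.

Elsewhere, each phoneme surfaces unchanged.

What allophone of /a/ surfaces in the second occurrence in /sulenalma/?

[a]

/a/ (word-final): rule 1 targets it, but not before a voiced consonant → unchanged [a].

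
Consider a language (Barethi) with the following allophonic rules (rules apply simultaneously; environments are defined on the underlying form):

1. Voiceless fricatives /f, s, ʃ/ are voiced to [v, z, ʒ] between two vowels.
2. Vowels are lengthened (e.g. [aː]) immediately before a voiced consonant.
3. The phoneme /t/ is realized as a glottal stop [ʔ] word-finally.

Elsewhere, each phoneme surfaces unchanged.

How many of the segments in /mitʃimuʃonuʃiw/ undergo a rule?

5

Segments that undergo a rule: /i/ → [iː] (rule 2); /ʃ/ → [ʒ] (rule 1); /o/ → [oː] (rule 2); /ʃ/ → [ʒ] (rule 1); /i/ → [iː] (rule 2).
All other segments surface unchanged.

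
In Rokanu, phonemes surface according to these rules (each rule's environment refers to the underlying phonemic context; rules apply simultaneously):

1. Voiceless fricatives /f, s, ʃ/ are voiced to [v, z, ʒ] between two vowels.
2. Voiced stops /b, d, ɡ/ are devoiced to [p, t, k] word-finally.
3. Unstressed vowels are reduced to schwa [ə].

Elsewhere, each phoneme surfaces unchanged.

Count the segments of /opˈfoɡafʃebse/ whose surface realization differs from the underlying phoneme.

4

Segments that undergo a rule: /o/ → [ə] (rule 3); /a/ → [ə] (rule 3); /e/ → [ə] (rule 3); /e/ → [ə] (rule 3).
All other segments surface unchanged.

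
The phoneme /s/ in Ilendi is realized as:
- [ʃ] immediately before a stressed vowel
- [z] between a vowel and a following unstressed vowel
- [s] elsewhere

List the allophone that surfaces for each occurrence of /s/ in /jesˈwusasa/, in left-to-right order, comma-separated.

Occurrence 1 (position 3): no conditioning environment matches → elsewhere allophone [s].
Occurrence 2 (position 6): between a vowel and a following unstressed vowel → [z].
Occurrence 3 (position 8): between a vowel and a following unstressed vowel → [z].

[s], [z], [z]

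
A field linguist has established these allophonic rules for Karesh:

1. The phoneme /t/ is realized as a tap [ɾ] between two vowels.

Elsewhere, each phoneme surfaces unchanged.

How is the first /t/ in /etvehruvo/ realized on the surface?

/t/ — between /e/ and /v/; rule 1 does not apply here → [t].

[t]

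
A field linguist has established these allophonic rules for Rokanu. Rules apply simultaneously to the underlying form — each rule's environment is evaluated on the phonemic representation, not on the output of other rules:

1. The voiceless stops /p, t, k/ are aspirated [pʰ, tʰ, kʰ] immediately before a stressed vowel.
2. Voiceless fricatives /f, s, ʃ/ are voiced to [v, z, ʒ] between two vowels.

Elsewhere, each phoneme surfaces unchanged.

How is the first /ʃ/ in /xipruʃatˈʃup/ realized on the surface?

Rule 2 applies to /ʃ/ (between /u/ and /a/: between two vowels) → [ʒ].

[ʒ]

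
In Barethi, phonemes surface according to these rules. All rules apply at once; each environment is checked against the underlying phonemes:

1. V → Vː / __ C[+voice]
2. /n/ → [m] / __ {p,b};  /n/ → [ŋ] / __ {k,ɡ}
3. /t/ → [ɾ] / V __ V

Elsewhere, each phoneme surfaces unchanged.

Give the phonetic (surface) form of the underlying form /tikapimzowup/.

[tikapiːmzoːwup]

/t/ (word-initial): rule 3 targets it, but not between two vowels → unchanged [t].
/i/ — between /t/ and /k/; rule 1 does not apply here → [i].
/k/ (between /i/ and /a/) is unaffected → [k].
/a/ (between /k/ and /p/) is in the target of rule 1 but the environment (before a voiced consonant) is not met → [a].
/p/ (between /a/ and /i/) is unaffected → [p].
/i/ (between /p/ and /m/) occurs before a voiced consonant → [iː] by rule 1.
/m/ (between /i/ and /z/): no rule targets it → [m].
/z/ — not in any rule's target class → [z].
Rule 1 applies to /o/ (between /z/ and /w/: before a voiced consonant) → [oː].
/w/ (between /o/ and /u/): no rule targets it → [w].
/u/ (between /w/ and /p/): rule 1 targets it, but not before a voiced consonant → unchanged [u].
/p/ (word-final) is unaffected → [p].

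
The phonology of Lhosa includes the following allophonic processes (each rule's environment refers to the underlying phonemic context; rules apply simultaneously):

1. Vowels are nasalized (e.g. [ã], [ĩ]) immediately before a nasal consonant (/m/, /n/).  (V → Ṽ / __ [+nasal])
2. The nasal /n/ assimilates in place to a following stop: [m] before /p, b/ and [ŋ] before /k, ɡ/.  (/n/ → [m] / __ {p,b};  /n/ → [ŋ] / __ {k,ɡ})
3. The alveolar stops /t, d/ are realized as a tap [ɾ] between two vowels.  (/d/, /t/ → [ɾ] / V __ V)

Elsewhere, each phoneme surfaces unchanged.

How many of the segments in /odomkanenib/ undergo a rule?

4

Segments that undergo a rule: /d/ → [ɾ] (rule 3); /o/ → [õ] (rule 1); /a/ → [ã] (rule 1); /e/ → [ẽ] (rule 1).
All other segments surface unchanged.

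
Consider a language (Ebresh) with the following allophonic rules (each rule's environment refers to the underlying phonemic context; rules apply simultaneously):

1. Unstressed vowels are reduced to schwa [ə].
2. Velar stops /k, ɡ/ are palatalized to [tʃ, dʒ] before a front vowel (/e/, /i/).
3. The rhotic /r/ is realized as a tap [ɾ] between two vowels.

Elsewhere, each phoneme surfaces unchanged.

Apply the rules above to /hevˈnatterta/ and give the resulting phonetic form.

[həvˈnattərtə]

/h/ stays [h].
Rule 1 applies to /e/ (between /h/ and /v/: in an unstressed syllable) → [ə].
/v/ stays [v].
/n/ (between /v/ and /a/) is unaffected → [n].
/a/ (between /n/ and /t/): rule 1 targets it, but not in an unstressed syllable → unchanged [a].
/t/ stays [t].
/t/ (between /t/ and /e/) is unaffected → [t].
Rule 1 applies to /e/ (between /t/ and /r/: in an unstressed syllable) → [ə].
/r/ (between /e/ and /t/) fails the environment for rule 3, so it stays [r].
/t/ stays [t].
/a/ meets the environment for rule 1 (in an unstressed syllable) → [ə].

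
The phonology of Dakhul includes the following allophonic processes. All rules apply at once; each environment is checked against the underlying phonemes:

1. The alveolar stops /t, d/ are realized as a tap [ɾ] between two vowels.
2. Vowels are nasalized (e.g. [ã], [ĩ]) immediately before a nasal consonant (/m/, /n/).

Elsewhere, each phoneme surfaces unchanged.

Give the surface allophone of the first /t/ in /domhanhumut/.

[t]

/t/ (word-final) fails the environment for rule 1, so it stays [t].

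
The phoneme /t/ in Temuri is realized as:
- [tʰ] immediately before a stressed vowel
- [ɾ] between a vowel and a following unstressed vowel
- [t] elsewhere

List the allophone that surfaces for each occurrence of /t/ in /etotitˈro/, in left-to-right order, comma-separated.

Occurrence 1 (position 2): between a vowel and an unstressed vowel → [ɾ].
Occurrence 2 (position 4): between a vowel and an unstressed vowel → [ɾ].
Occurrence 3 (position 6): no conditioning environment matches → elsewhere allophone [t].

[ɾ], [ɾ], [t]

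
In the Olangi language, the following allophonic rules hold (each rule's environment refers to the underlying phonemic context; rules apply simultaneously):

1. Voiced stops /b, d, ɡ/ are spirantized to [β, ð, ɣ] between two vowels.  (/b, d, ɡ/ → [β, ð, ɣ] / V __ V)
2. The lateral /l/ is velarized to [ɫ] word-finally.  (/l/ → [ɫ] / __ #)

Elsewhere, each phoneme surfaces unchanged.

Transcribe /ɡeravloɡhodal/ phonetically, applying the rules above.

/ɡ/ (word-initial) is in the target of rule 1 but the environment (between two vowels) is not met → [ɡ].
/l/ (between /v/ and /o/): rule 2 targets it, but not word-finally → unchanged [l].
/ɡ/ (between /o/ and /h/) fails the environment for rule 1, so it stays [ɡ].
/d/ (between /o/ and /a/) occurs between two vowels → [ð] by rule 1.
Rule 2 applies to /l/ (word-final: word-finally) → [ɫ].

[ɡeravloɡhoðaɫ]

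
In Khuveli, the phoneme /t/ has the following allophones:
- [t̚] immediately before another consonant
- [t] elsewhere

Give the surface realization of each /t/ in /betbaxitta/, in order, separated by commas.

[t̚], [t̚], [t]

Occurrence 1 (position 3): immediately before another consonant → [t̚].
Occurrence 2 (position 8): immediately before another consonant → [t̚].
Occurrence 3 (position 9): no conditioning environment matches → elsewhere allophone [t].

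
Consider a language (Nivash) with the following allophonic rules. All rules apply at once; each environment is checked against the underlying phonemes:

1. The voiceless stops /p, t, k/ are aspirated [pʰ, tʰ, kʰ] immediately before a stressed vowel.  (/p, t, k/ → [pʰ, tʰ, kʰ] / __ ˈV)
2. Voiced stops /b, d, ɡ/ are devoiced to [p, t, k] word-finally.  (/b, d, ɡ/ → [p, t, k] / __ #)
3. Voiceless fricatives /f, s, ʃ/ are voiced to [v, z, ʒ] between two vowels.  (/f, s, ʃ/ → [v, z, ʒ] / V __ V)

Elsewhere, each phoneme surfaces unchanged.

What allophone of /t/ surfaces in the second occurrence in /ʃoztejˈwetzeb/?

[t]

/t/ (between /e/ and /z/) is in the target of rule 1 but the environment (immediately before a stressed vowel) is not met → [t].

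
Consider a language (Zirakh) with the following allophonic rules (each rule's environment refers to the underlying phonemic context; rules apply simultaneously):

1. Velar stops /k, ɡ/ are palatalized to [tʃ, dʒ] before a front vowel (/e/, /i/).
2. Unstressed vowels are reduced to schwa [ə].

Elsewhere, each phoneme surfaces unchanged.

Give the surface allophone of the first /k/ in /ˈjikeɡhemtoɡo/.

[tʃ]

/k/ (between /i/ and /e/): before a front vowel, so rule 1 applies → [tʃ].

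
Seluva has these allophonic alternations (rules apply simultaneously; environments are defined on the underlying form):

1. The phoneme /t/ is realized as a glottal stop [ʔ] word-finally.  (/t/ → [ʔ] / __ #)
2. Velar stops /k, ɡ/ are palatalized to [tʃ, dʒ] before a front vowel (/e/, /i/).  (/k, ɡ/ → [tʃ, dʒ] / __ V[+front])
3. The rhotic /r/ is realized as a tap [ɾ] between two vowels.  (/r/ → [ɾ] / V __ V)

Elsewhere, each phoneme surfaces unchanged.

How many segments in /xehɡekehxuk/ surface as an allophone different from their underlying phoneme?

Segments that undergo a rule: /ɡ/ → [dʒ] (rule 2); /k/ → [tʃ] (rule 2).
All other segments surface unchanged.

2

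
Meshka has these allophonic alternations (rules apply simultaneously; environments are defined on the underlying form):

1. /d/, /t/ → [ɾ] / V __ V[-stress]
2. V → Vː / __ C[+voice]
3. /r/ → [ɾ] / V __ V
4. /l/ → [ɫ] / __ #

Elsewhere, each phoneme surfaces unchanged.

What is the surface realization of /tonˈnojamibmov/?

[toːnˈnoːjaːmiːbmoːv]

/t/ (word-initial) is in the target of rule 1 but the environment (between a vowel and a following unstressed vowel) is not met → [t].
/o/ — between /t/ and /n/, before a voiced consonant — surfaces as [oː] (rule 2).
/n/ — not in any rule's target class → [n].
/n/ stays [n].
/o/ (between /n/ and /j/) occurs before a voiced consonant → [oː] by rule 2.
/j/ (between /o/ and /a/): no rule targets it → [j].
/a/ — between /j/ and /m/, before a voiced consonant — surfaces as [aː] (rule 2).
/m/ — not in any rule's target class → [m].
/i/ (between /m/ and /b/): before a voiced consonant, so rule 2 applies → [iː].
/b/ stays [b].
/m/ (between /b/ and /o/): no rule targets it → [m].
/o/ meets the environment for rule 2 (before a voiced consonant) → [oː].
/v/ stays [v].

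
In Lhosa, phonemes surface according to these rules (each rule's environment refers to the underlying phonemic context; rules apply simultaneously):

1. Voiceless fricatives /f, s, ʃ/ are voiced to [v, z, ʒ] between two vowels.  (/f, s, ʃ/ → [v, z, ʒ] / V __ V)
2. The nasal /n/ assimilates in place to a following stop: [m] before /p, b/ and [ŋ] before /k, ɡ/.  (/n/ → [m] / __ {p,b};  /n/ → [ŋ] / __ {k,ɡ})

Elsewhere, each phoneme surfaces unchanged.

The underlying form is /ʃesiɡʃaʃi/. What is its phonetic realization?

[ʃeziɡʃaʒi]

/ʃ/ (word-initial) is in the target of rule 1 but the environment (between two vowels) is not met → [ʃ].
/e/ stays [e].
/s/ meets the environment for rule 1 (between two vowels) → [z].
/i/ (between /s/ and /ɡ/) is unaffected → [i].
/ɡ/ (between /i/ and /ʃ/) is unaffected → [ɡ].
/ʃ/ (between /ɡ/ and /a/): rule 1 targets it, but not between two vowels → unchanged [ʃ].
/a/ stays [a].
/ʃ/ meets the environment for rule 1 (between two vowels) → [ʒ].
/i/ stays [i].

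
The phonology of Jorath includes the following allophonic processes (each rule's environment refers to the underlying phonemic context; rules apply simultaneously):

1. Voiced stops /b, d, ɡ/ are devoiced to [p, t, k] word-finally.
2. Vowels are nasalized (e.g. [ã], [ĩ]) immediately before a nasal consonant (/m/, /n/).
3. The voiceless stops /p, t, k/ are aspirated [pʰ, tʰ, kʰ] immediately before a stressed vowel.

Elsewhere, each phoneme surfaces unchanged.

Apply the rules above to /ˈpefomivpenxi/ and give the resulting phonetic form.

/p/ — word-initial, immediately before a stressed vowel — surfaces as [pʰ] (rule 3).
/e/ (between /p/ and /f/) fails the environment for rule 2, so it stays [e].
/f/ (between /e/ and /o/): no rule targets it → [f].
/o/ (between /f/ and /m/) occurs before a nasal consonant → [õ] by rule 2.
/m/ — not in any rule's target class → [m].
/i/ — between /m/ and /v/; rule 2 does not apply here → [i].
/v/ — not in any rule's target class → [v].
/p/ (between /v/ and /e/) is in the target of rule 3 but the environment (immediately before a stressed vowel) is not met → [p].
/e/ meets the environment for rule 2 (before a nasal consonant) → [ẽ].
/n/ (between /e/ and /x/) is unaffected → [n].
/x/ (between /n/ and /i/): no rule targets it → [x].
/i/ (word-final): rule 2 targets it, but not before a nasal consonant → unchanged [i].

[ˈpʰefõmivpẽnxi]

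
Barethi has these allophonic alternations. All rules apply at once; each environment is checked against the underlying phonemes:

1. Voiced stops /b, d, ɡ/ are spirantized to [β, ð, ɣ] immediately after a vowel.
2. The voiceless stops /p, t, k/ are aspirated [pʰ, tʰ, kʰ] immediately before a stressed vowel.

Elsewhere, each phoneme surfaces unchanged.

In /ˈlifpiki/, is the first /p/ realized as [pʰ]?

/p/ (between /f/ and /i/): rule 2 targets it, but not immediately before a stressed vowel → unchanged [p].
The actual realization is [p], not [pʰ].

No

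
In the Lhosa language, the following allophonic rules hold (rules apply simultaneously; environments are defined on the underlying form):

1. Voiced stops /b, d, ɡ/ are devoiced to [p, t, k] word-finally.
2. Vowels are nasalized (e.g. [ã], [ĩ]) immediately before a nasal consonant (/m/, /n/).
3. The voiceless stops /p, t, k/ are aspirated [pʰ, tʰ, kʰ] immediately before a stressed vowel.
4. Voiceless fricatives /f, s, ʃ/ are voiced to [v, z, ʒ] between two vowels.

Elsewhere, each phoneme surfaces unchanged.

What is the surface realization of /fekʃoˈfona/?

/f/ — word-initial; rule 4 does not apply here → [f].
/e/ (between /f/ and /k/) is in the target of rule 2 but the environment (before a nasal consonant) is not met → [e].
/k/ (between /e/ and /ʃ/) is in the target of rule 3 but the environment (immediately before a stressed vowel) is not met → [k].
/ʃ/ (between /k/ and /o/): rule 4 targets it, but not between two vowels → unchanged [ʃ].
/o/ (between /ʃ/ and /f/) fails the environment for rule 2, so it stays [o].
/f/ — between /o/ and /o/, between two vowels — surfaces as [v] (rule 4).
/o/ (between /f/ and /n/): before a nasal consonant, so rule 2 applies → [õ].
/n/ — not in any rule's target class → [n].
/a/ (word-final) is in the target of rule 2 but the environment (before a nasal consonant) is not met → [a].

[fekʃoˈvõna]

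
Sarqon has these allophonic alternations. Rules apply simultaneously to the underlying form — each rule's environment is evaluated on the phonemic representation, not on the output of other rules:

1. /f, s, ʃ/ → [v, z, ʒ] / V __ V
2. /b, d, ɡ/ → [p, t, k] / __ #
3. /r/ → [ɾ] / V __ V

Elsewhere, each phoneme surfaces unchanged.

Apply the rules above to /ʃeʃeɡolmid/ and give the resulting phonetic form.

/ʃ/ — word-initial; rule 1 does not apply here → [ʃ].
/e/ — not in any rule's target class → [e].
/ʃ/ — between /e/ and /e/, between two vowels — surfaces as [ʒ] (rule 1).
/e/ — not in any rule's target class → [e].
/ɡ/ (between /e/ and /o/) is in the target of rule 2 but the environment (word-finally) is not met → [ɡ].
/o/ stays [o].
/l/ (between /o/ and /m/) is unaffected → [l].
/m/ (between /l/ and /i/): no rule targets it → [m].
/i/ stays [i].
/d/ (word-final) occurs word-finally → [t] by rule 2.

[ʃeʒeɡolmit]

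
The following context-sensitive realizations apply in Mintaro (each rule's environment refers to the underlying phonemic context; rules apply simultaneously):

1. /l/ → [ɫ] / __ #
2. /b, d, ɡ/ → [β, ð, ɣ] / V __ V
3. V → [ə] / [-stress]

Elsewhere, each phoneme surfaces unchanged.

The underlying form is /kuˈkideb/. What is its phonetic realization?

[kəˈkiðəb]

/k/ (word-initial): no rule targets it → [k].
Rule 3 applies to /u/ (between /k/ and /k/: in an unstressed syllable) → [ə].
/k/ (between /u/ and /i/) is unaffected → [k].
/i/ — between /k/ and /d/; rule 3 does not apply here → [i].
/d/ — between /i/ and /e/, between two vowels — surfaces as [ð] (rule 2).
Rule 3 applies to /e/ (between /d/ and /b/: in an unstressed syllable) → [ə].
/b/ (word-final): rule 2 targets it, but not between two vowels → unchanged [b].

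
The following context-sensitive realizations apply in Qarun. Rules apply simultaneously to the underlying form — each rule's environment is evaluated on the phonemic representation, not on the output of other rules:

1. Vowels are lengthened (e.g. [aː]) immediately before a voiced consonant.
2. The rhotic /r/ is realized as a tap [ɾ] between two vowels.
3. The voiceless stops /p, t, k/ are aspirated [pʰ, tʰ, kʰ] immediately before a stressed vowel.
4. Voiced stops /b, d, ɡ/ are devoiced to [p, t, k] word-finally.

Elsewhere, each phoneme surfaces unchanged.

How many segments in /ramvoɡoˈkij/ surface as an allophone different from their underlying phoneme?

Segments that undergo a rule: /a/ → [aː] (rule 1); /o/ → [oː] (rule 1); /k/ → [kʰ] (rule 3); /i/ → [iː] (rule 1).
All other segments surface unchanged.

4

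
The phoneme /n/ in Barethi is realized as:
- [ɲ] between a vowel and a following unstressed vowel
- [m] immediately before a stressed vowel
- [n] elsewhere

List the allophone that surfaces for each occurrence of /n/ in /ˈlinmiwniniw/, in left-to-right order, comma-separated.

[n], [n], [ɲ]

Occurrence 1 (position 3): no conditioning environment matches → elsewhere allophone [n].
Occurrence 2 (position 7): no conditioning environment matches → elsewhere allophone [n].
Occurrence 3 (position 9): between a vowel and a following unstressed vowel → [ɲ].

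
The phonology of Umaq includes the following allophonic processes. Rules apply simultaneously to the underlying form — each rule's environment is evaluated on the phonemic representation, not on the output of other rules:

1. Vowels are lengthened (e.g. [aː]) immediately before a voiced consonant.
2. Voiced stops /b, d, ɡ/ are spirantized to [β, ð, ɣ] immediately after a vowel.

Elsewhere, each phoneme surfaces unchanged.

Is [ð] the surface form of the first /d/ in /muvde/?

/d/ — between /v/ and /e/; rule 2 does not apply here → [d].
The actual realization is [d], not [ð].

No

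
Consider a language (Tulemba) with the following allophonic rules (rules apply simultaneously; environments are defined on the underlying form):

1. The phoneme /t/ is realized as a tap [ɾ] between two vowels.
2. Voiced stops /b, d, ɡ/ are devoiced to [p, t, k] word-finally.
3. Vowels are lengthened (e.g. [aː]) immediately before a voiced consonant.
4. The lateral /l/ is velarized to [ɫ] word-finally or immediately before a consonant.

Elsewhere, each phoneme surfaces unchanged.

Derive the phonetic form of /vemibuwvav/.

/v/ stays [v].
/e/ (between /v/ and /m/): before a voiced consonant, so rule 3 applies → [eː].
/m/ — not in any rule's target class → [m].
Rule 3 applies to /i/ (between /m/ and /b/: before a voiced consonant) → [iː].
/b/ (between /i/ and /u/): rule 2 targets it, but not word-finally → unchanged [b].
Rule 3 applies to /u/ (between /b/ and /w/: before a voiced consonant) → [uː].
/w/ (between /u/ and /v/): no rule targets it → [w].
/v/ (between /w/ and /a/) is unaffected → [v].
/a/ meets the environment for rule 3 (before a voiced consonant) → [aː].
/v/ (word-final): no rule targets it → [v].

[veːmiːbuːwvaːv]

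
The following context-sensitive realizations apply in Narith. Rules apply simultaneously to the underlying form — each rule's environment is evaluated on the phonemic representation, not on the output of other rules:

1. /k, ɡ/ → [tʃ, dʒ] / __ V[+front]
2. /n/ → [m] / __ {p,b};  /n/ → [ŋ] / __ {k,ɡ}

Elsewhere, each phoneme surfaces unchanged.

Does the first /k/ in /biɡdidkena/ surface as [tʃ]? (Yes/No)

/k/ meets the environment for rule 1 (before a front vowel) → [tʃ].
The actual realization is [tʃ], which matches [tʃ].

Yes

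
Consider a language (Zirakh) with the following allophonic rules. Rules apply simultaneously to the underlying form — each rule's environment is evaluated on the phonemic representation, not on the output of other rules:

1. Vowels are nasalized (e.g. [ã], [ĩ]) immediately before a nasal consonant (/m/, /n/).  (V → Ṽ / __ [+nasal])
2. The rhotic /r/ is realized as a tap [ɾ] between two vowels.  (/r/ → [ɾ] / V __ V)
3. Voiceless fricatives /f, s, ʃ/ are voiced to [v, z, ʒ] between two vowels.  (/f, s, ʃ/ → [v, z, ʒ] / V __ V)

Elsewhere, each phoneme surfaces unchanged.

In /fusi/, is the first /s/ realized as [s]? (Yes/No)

/s/ — between /u/ and /i/, between two vowels — surfaces as [z] (rule 3).
The actual realization is [z], not [s].

No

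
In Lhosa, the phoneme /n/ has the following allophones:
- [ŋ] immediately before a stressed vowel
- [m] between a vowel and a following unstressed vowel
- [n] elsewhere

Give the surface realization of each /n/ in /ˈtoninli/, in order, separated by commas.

[m], [n]

Occurrence 1 (position 3): between a vowel and a following unstressed vowel → [m].
Occurrence 2 (position 5): no conditioning environment matches → elsewhere allophone [n].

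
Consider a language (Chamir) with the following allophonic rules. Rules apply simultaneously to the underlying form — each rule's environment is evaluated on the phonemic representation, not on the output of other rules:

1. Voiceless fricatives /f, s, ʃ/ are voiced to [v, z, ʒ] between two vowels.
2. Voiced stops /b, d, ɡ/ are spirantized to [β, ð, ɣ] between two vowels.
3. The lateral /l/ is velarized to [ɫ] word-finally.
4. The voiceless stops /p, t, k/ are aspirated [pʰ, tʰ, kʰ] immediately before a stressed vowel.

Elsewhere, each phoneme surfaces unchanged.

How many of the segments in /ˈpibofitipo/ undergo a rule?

Segments that undergo a rule: /p/ → [pʰ] (rule 4); /b/ → [β] (rule 2); /f/ → [v] (rule 1).
All other segments surface unchanged.

3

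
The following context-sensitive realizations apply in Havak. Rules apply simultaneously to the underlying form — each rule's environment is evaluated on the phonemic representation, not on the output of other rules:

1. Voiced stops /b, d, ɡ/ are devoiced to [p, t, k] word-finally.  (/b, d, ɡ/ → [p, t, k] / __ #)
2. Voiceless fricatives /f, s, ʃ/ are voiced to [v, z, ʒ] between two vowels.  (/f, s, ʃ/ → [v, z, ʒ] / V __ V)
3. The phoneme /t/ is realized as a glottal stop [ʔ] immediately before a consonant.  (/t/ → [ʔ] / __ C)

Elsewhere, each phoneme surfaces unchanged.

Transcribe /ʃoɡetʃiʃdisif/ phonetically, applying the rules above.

[ʃoɡeʔʃiʃdizif]

/ʃ/ (word-initial) fails the environment for rule 2, so it stays [ʃ].
/o/ (between /ʃ/ and /ɡ/) is unaffected → [o].
/ɡ/ (between /o/ and /e/) is in the target of rule 1 but the environment (word-finally) is not met → [ɡ].
/e/ (between /ɡ/ and /t/): no rule targets it → [e].
/t/ meets the environment for rule 3 (immediately before a consonant) → [ʔ].
/ʃ/ — between /t/ and /i/; rule 2 does not apply here → [ʃ].
/i/ stays [i].
/ʃ/ (between /i/ and /d/): rule 2 targets it, but not between two vowels → unchanged [ʃ].
/d/ (between /ʃ/ and /i/): rule 1 targets it, but not word-finally → unchanged [d].
/i/ (between /d/ and /s/) is unaffected → [i].
/s/ (between /i/ and /i/): between two vowels, so rule 2 applies → [z].
/i/ (between /s/ and /f/) is unaffected → [i].
/f/ (word-final): rule 2 targets it, but not between two vowels → unchanged [f].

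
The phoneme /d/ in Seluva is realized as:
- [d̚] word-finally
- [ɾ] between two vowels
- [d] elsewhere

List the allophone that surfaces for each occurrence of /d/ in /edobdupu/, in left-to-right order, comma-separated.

[ɾ], [d]

Occurrence 1 (position 2): between two vowels → [ɾ].
Occurrence 2 (position 5): no conditioning environment matches → elsewhere allophone [d].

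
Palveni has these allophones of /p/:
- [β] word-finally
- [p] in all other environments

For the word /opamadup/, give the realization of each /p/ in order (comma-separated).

[p], [β]

Occurrence 1 (position 2): no conditioning environment matches → elsewhere allophone [p].
Occurrence 2 (position 8): word-finally → [β].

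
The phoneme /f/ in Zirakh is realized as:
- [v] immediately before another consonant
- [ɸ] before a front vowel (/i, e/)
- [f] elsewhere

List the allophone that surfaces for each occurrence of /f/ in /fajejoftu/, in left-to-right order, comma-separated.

Occurrence 1 (position 1): no conditioning environment matches → elsewhere allophone [f].
Occurrence 2 (position 7): immediately before another consonant → [v].

[f], [v]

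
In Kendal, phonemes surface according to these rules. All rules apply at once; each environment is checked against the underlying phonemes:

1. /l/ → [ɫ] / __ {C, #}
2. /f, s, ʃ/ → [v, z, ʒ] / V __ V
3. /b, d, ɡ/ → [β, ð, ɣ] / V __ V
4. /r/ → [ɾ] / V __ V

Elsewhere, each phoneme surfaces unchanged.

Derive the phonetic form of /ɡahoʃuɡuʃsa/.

/ɡ/ (word-initial): rule 3 targets it, but not between two vowels → unchanged [ɡ].
/a/ (between /ɡ/ and /h/): no rule targets it → [a].
/h/ — not in any rule's target class → [h].
/o/ (between /h/ and /ʃ/) is unaffected → [o].
/ʃ/ (between /o/ and /u/): between two vowels, so rule 2 applies → [ʒ].
/u/ (between /ʃ/ and /ɡ/) is unaffected → [u].
/ɡ/ meets the environment for rule 3 (between two vowels) → [ɣ].
/u/ stays [u].
/ʃ/ (between /u/ and /s/) is in the target of rule 2 but the environment (between two vowels) is not met → [ʃ].
/s/ (between /ʃ/ and /a/): rule 2 targets it, but not between two vowels → unchanged [s].
/a/ (word-final) is unaffected → [a].

[ɡahoʒuɣuʃsa]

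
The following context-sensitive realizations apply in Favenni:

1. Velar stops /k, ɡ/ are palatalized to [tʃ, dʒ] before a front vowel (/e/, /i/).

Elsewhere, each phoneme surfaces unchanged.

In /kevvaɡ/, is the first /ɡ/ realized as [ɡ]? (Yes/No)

/ɡ/ (word-final) fails the environment for rule 1, so it stays [ɡ].
The actual realization is [ɡ], which matches [ɡ].

Yes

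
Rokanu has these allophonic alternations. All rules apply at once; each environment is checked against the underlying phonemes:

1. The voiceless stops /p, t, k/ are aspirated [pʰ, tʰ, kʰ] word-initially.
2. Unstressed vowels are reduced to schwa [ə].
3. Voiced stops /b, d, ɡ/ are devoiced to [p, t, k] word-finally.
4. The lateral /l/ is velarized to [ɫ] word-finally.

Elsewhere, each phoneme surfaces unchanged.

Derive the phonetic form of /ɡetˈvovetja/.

[ɡətˈvovətjə]

/ɡ/ — word-initial; rule 3 does not apply here → [ɡ].
/e/ (between /ɡ/ and /t/): in an unstressed syllable, so rule 2 applies → [ə].
/t/ (between /e/ and /v/) is in the target of rule 1 but the environment (word-initially) is not met → [t].
/v/ (between /t/ and /o/) is unaffected → [v].
/o/ (between /v/ and /v/): rule 2 targets it, but not in an unstressed syllable → unchanged [o].
/v/ stays [v].
/e/ meets the environment for rule 2 (in an unstressed syllable) → [ə].
/t/ (between /e/ and /j/) fails the environment for rule 1, so it stays [t].
/j/ — not in any rule's target class → [j].
/a/ meets the environment for rule 2 (in an unstressed syllable) → [ə].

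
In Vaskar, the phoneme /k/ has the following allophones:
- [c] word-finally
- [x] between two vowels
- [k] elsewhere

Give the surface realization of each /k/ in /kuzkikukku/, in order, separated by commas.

[k], [k], [x], [k], [k]

Occurrence 1 (position 1): no conditioning environment matches → elsewhere allophone [k].
Occurrence 2 (position 4): no conditioning environment matches → elsewhere allophone [k].
Occurrence 3 (position 6): between two vowels → [x].
Occurrence 4 (position 8): no conditioning environment matches → elsewhere allophone [k].
Occurrence 5 (position 9): no conditioning environment matches → elsewhere allophone [k].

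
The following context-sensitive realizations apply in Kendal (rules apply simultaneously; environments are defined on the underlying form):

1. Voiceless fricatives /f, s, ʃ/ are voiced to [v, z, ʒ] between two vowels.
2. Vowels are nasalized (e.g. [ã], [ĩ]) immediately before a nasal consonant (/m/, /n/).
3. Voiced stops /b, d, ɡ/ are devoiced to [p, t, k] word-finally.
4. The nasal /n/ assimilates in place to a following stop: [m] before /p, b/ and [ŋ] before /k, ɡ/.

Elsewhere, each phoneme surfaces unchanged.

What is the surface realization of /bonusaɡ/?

[bõnuzak]

/b/ — word-initial; rule 3 does not apply here → [b].
/o/ meets the environment for rule 2 (before a nasal consonant) → [õ].
/n/ (between /o/ and /u/) is in the target of rule 4 but the environment (before a labial or velar stop) is not met → [n].
/u/ (between /n/ and /s/) is in the target of rule 2 but the environment (before a nasal consonant) is not met → [u].
/s/ (between /u/ and /a/): between two vowels, so rule 1 applies → [z].
/a/ (between /s/ and /ɡ/): rule 2 targets it, but not before a nasal consonant → unchanged [a].
/ɡ/ meets the environment for rule 3 (word-finally) → [k].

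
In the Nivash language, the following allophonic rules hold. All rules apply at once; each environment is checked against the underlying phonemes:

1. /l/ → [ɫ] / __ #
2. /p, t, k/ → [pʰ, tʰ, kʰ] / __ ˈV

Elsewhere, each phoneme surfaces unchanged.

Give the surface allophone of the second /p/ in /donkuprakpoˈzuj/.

[p]

/p/ (between /k/ and /o/) fails the environment for rule 2, so it stays [p].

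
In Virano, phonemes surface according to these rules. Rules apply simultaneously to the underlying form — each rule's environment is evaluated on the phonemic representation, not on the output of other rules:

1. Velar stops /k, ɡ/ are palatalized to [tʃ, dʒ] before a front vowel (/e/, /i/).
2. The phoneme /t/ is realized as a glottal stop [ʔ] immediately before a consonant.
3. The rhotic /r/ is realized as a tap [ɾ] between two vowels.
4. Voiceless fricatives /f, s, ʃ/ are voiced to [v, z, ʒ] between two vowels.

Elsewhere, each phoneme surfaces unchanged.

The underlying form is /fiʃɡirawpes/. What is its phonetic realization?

[fiʃdʒiɾawpes]

/f/ (word-initial) fails the environment for rule 4, so it stays [f].
/i/ stays [i].
/ʃ/ (between /i/ and /ɡ/) is in the target of rule 4 but the environment (between two vowels) is not met → [ʃ].
/ɡ/ (between /ʃ/ and /i/): before a front vowel, so rule 1 applies → [dʒ].
/i/ stays [i].
/r/ — between /i/ and /a/, between two vowels — surfaces as [ɾ] (rule 3).
/a/ (between /r/ and /w/) is unaffected → [a].
/w/ (between /a/ and /p/) is unaffected → [w].
/p/ (between /w/ and /e/) is unaffected → [p].
/e/ (between /p/ and /s/) is unaffected → [e].
/s/ (word-final) fails the environment for rule 4, so it stays [s].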